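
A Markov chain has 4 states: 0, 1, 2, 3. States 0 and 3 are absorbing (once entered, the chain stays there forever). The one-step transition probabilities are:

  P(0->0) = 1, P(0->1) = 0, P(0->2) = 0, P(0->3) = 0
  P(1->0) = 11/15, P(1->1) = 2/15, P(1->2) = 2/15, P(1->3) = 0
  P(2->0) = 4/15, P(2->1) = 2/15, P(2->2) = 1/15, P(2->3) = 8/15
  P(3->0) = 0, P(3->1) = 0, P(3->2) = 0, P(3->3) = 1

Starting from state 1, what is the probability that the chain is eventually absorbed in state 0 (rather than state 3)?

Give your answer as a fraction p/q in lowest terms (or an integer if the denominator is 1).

Let a_i = P(absorbed in 0 | start in state i).
Boundary conditions: a_0 = 1, a_3 = 0.
For each transient state i, a_i = sum_j P(i->j) * a_j:
  a_1 = 11/15*a_0 + 2/15*a_1 + 2/15*a_2 + 0*a_3
  a_2 = 4/15*a_0 + 2/15*a_1 + 1/15*a_2 + 8/15*a_3

Substituting a_0 = 1 and a_3 = 0, rearrange to (I - Q) a = r where r[i] = P(i -> 0):
  [13/15, -2/15] . (a_1, a_2) = 11/15
  [-2/15, 14/15] . (a_1, a_2) = 4/15

Solving yields:
  a_1 = 81/89
  a_2 = 37/89

Starting state is 1, so the absorption probability is a_1 = 81/89.

Answer: 81/89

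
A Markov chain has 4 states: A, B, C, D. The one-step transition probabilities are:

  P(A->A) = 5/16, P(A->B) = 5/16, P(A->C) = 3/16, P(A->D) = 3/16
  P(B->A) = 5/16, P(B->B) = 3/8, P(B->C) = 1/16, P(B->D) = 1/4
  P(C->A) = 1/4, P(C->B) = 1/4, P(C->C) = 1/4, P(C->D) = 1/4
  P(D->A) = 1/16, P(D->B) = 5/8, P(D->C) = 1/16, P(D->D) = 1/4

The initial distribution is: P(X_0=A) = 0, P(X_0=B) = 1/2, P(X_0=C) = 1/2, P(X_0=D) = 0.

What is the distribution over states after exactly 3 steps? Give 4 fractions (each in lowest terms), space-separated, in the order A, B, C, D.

Propagating the distribution step by step (d_{t+1} = d_t * P):
d_0 = (A=0, B=1/2, C=1/2, D=0)
  d_1[A] = 0*5/16 + 1/2*5/16 + 1/2*1/4 + 0*1/16 = 9/32
  d_1[B] = 0*5/16 + 1/2*3/8 + 1/2*1/4 + 0*5/8 = 5/16
  d_1[C] = 0*3/16 + 1/2*1/16 + 1/2*1/4 + 0*1/16 = 5/32
  d_1[D] = 0*3/16 + 1/2*1/4 + 1/2*1/4 + 0*1/4 = 1/4
d_1 = (A=9/32, B=5/16, C=5/32, D=1/4)
  d_2[A] = 9/32*5/16 + 5/16*5/16 + 5/32*1/4 + 1/4*1/16 = 123/512
  d_2[B] = 9/32*5/16 + 5/16*3/8 + 5/32*1/4 + 1/4*5/8 = 205/512
  d_2[C] = 9/32*3/16 + 5/16*1/16 + 5/32*1/4 + 1/4*1/16 = 65/512
  d_2[D] = 9/32*3/16 + 5/16*1/4 + 5/32*1/4 + 1/4*1/4 = 119/512
d_2 = (A=123/512, B=205/512, C=65/512, D=119/512)
  d_3[A] = 123/512*5/16 + 205/512*5/16 + 65/512*1/4 + 119/512*1/16 = 2019/8192
  d_3[B] = 123/512*5/16 + 205/512*3/8 + 65/512*1/4 + 119/512*5/8 = 3295/8192
  d_3[C] = 123/512*3/16 + 205/512*1/16 + 65/512*1/4 + 119/512*1/16 = 953/8192
  d_3[D] = 123/512*3/16 + 205/512*1/4 + 65/512*1/4 + 119/512*1/4 = 1925/8192
d_3 = (A=2019/8192, B=3295/8192, C=953/8192, D=1925/8192)

Answer: 2019/8192 3295/8192 953/8192 1925/8192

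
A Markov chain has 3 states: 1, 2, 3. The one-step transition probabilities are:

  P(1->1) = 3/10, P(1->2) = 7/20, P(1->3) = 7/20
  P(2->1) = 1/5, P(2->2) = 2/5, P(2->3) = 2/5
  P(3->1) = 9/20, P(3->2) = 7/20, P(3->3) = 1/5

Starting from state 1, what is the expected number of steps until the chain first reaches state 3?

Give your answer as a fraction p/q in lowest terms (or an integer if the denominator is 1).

Answer: 19/7

Derivation:
Let h_i = expected steps to first reach 3 from state i.
Boundary: h_3 = 0.
First-step equations for the other states:
  h_1 = 1 + 3/10*h_1 + 7/20*h_2 + 7/20*h_3
  h_2 = 1 + 1/5*h_1 + 2/5*h_2 + 2/5*h_3

Substituting h_3 = 0 and rearranging gives the linear system (I - Q) h = 1:
  [7/10, -7/20] . (h_1, h_2) = 1
  [-1/5, 3/5] . (h_1, h_2) = 1

Solving yields:
  h_1 = 19/7
  h_2 = 18/7

Starting state is 1, so the expected hitting time is h_1 = 19/7.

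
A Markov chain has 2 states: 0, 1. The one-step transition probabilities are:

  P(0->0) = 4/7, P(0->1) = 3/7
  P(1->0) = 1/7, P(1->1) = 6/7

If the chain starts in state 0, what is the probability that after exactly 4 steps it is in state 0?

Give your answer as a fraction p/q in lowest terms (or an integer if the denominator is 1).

Answer: 661/2401

Derivation:
Computing P^4 by repeated multiplication:
P^1 =
  0: [4/7, 3/7]
  1: [1/7, 6/7]
P^2 =
  0: [19/49, 30/49]
  1: [10/49, 39/49]
P^3 =
  0: [106/343, 237/343]
  1: [79/343, 264/343]
P^4 =
  0: [661/2401, 1740/2401]
  1: [580/2401, 1821/2401]

(P^4)[0 -> 0] = 661/2401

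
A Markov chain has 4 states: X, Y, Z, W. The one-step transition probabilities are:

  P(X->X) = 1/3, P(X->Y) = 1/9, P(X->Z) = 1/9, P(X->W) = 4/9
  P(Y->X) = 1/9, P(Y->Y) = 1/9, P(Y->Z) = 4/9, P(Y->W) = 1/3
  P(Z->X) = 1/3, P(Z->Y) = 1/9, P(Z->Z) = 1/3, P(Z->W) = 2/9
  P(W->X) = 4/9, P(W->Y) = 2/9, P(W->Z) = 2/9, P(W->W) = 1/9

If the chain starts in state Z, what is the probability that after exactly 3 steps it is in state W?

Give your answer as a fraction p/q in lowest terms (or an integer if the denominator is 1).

Computing P^3 by repeated multiplication:
P^1 =
  X: [1/3, 1/9, 1/9, 4/9]
  Y: [1/9, 1/9, 4/9, 1/3]
  Z: [1/3, 1/9, 1/3, 2/9]
  W: [4/9, 2/9, 2/9, 1/9]
P^2 =
  X: [29/81, 13/81, 2/9, 7/27]
  Y: [28/81, 4/27, 23/81, 2/9]
  Z: [1/3, 11/81, 20/81, 23/81]
  W: [8/27, 10/81, 20/81, 1/3]
P^3 =
  X: [238/729, 34/243, 59/243, 212/729]
  Y: [79/243, 11/81, 181/729, 212/729]
  Z: [244/729, 104/729, 59/243, 68/243]
  W: [250/729, 4/27, 178/729, 193/729]

(P^3)[Z -> W] = 68/243

Answer: 68/243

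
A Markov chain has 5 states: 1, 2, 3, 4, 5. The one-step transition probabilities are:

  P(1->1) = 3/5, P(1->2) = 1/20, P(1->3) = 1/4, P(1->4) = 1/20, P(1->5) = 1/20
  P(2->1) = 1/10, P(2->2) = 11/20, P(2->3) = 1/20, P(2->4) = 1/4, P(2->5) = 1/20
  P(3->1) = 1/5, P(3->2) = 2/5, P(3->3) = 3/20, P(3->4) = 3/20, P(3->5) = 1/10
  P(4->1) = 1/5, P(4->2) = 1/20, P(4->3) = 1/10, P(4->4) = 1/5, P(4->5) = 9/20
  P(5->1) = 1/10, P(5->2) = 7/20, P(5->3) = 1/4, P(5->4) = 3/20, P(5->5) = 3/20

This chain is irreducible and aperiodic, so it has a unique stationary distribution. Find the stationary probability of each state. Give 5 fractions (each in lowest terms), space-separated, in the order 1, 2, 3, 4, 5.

Answer: 4677/17803 5133/17803 2723/17803 2859/17803 2411/17803

Derivation:
The stationary distribution satisfies pi = pi * P, i.e.:
  pi_1 = 3/5*pi_1 + 1/10*pi_2 + 1/5*pi_3 + 1/5*pi_4 + 1/10*pi_5
  pi_2 = 1/20*pi_1 + 11/20*pi_2 + 2/5*pi_3 + 1/20*pi_4 + 7/20*pi_5
  pi_3 = 1/4*pi_1 + 1/20*pi_2 + 3/20*pi_3 + 1/10*pi_4 + 1/4*pi_5
  pi_4 = 1/20*pi_1 + 1/4*pi_2 + 3/20*pi_3 + 1/5*pi_4 + 3/20*pi_5
  pi_5 = 1/20*pi_1 + 1/20*pi_2 + 1/10*pi_3 + 9/20*pi_4 + 3/20*pi_5
with normalization: pi_1 + pi_2 + pi_3 + pi_4 + pi_5 = 1.

Using the first 4 balance equations plus normalization, the linear system A*pi = b is:
  [-2/5, 1/10, 1/5, 1/5, 1/10] . pi = 0
  [1/20, -9/20, 2/5, 1/20, 7/20] . pi = 0
  [1/4, 1/20, -17/20, 1/10, 1/4] . pi = 0
  [1/20, 1/4, 3/20, -4/5, 3/20] . pi = 0
  [1, 1, 1, 1, 1] . pi = 1

Solving yields:
  pi_1 = 4677/17803
  pi_2 = 5133/17803
  pi_3 = 2723/17803
  pi_4 = 2859/17803
  pi_5 = 2411/17803

Verification (pi * P):
  4677/17803*3/5 + 5133/17803*1/10 + 2723/17803*1/5 + 2859/17803*1/5 + 2411/17803*1/10 = 4677/17803 = pi_1  (ok)
  4677/17803*1/20 + 5133/17803*11/20 + 2723/17803*2/5 + 2859/17803*1/20 + 2411/17803*7/20 = 5133/17803 = pi_2  (ok)
  4677/17803*1/4 + 5133/17803*1/20 + 2723/17803*3/20 + 2859/17803*1/10 + 2411/17803*1/4 = 2723/17803 = pi_3  (ok)
  4677/17803*1/20 + 5133/17803*1/4 + 2723/17803*3/20 + 2859/17803*1/5 + 2411/17803*3/20 = 2859/17803 = pi_4  (ok)
  4677/17803*1/20 + 5133/17803*1/20 + 2723/17803*1/10 + 2859/17803*9/20 + 2411/17803*3/20 = 2411/17803 = pi_5  (ok)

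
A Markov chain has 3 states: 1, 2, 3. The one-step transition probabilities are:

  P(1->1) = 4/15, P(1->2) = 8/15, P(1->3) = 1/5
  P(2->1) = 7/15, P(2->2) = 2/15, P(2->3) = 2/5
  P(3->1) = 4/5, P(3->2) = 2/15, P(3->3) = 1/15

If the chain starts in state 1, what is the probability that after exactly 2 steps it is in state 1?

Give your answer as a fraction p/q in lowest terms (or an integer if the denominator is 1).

Answer: 12/25

Derivation:
Computing P^2 by repeated multiplication:
P^1 =
  1: [4/15, 8/15, 1/5]
  2: [7/15, 2/15, 2/5]
  3: [4/5, 2/15, 1/15]
P^2 =
  1: [12/25, 6/25, 7/25]
  2: [38/75, 8/25, 13/75]
  3: [74/225, 34/75, 49/225]

(P^2)[1 -> 1] = 12/25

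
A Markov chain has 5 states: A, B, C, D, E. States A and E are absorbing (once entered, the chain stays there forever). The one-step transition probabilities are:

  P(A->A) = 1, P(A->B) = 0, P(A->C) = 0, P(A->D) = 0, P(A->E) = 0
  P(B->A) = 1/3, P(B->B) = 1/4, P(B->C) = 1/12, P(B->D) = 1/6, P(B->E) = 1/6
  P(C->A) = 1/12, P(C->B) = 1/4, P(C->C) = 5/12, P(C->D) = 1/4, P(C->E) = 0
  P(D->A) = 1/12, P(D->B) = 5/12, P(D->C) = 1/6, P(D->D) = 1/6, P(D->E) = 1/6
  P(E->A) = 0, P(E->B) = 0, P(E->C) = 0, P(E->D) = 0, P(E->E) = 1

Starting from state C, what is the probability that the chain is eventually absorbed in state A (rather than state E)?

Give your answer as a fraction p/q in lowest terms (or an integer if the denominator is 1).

Let a_i = P(absorbed in A | start in state i).
Boundary conditions: a_A = 1, a_E = 0.
For each transient state i, a_i = sum_j P(i->j) * a_j:
  a_B = 1/3*a_A + 1/4*a_B + 1/12*a_C + 1/6*a_D + 1/6*a_E
  a_C = 1/12*a_A + 1/4*a_B + 5/12*a_C + 1/4*a_D + 0*a_E
  a_D = 1/12*a_A + 5/12*a_B + 1/6*a_C + 1/6*a_D + 1/6*a_E

Substituting a_A = 1 and a_E = 0, rearrange to (I - Q) a = r where r[i] = P(i -> A):
  [3/4, -1/12, -1/6] . (a_B, a_C, a_D) = 1/3
  [-1/4, 7/12, -1/4] . (a_B, a_C, a_D) = 1/12
  [-5/12, -1/6, 5/6] . (a_B, a_C, a_D) = 1/12

Solving yields:
  a_B = 287/449
  a_C = 293/449
  a_D = 247/449

Starting state is C, so the absorption probability is a_C = 293/449.

Answer: 293/449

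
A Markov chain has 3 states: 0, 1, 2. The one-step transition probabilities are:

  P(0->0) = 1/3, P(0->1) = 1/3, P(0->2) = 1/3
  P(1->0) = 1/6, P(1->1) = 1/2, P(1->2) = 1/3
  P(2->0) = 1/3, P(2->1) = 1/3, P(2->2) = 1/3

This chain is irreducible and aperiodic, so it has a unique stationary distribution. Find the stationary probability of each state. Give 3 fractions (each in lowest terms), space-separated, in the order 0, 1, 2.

Answer: 4/15 2/5 1/3

Derivation:
The stationary distribution satisfies pi = pi * P, i.e.:
  pi_0 = 1/3*pi_0 + 1/6*pi_1 + 1/3*pi_2
  pi_1 = 1/3*pi_0 + 1/2*pi_1 + 1/3*pi_2
  pi_2 = 1/3*pi_0 + 1/3*pi_1 + 1/3*pi_2
with normalization: pi_0 + pi_1 + pi_2 = 1.

Using the first 2 balance equations plus normalization, the linear system A*pi = b is:
  [-2/3, 1/6, 1/3] . pi = 0
  [1/3, -1/2, 1/3] . pi = 0
  [1, 1, 1] . pi = 1

Solving yields:
  pi_0 = 4/15
  pi_1 = 2/5
  pi_2 = 1/3

Verification (pi * P):
  4/15*1/3 + 2/5*1/6 + 1/3*1/3 = 4/15 = pi_0  (ok)
  4/15*1/3 + 2/5*1/2 + 1/3*1/3 = 2/5 = pi_1  (ok)
  4/15*1/3 + 2/5*1/3 + 1/3*1/3 = 1/3 = pi_2  (ok)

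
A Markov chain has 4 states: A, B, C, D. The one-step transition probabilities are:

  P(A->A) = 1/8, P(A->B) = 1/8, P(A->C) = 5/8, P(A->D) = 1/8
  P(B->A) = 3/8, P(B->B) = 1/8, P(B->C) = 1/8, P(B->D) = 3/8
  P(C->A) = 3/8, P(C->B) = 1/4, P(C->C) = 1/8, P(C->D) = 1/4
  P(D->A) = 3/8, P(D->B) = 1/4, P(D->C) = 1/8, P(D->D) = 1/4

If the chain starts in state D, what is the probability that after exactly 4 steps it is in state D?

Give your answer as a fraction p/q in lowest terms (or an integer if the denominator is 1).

Computing P^4 by repeated multiplication:
P^1 =
  A: [1/8, 1/8, 5/8, 1/8]
  B: [3/8, 1/8, 1/8, 3/8]
  C: [3/8, 1/4, 1/8, 1/4]
  D: [3/8, 1/4, 1/8, 1/4]
P^2 =
  A: [11/32, 7/32, 3/16, 1/4]
  B: [9/32, 3/16, 5/16, 7/32]
  C: [9/32, 11/64, 5/16, 15/64]
  D: [9/32, 11/64, 5/16, 15/64]
P^3 =
  A: [37/128, 23/128, 19/64, 15/64]
  B: [39/128, 49/256, 17/64, 61/256]
  C: [39/128, 99/512, 17/64, 121/512]
  D: [39/128, 99/512, 17/64, 121/512]
P^4 =
  A: [155/512, 49/256, 69/256, 121/512]
  B: [153/512, 385/2048, 71/256, 483/2048]
  C: [153/512, 769/4096, 71/256, 967/4096]
  D: [153/512, 769/4096, 71/256, 967/4096]

(P^4)[D -> D] = 967/4096

Answer: 967/4096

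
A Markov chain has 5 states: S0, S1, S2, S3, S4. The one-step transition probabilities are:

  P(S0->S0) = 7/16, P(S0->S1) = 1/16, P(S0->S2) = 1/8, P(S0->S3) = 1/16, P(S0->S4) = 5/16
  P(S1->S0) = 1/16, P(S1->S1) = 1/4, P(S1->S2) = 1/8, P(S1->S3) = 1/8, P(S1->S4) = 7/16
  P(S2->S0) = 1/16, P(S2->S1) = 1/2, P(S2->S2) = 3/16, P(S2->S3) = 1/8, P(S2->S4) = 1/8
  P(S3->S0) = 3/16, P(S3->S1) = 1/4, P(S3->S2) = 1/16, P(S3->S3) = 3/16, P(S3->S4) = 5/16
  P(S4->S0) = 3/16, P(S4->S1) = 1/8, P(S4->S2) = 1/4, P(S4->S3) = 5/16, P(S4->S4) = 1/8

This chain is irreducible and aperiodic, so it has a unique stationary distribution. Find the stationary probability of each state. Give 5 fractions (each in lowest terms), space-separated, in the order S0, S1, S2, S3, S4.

The stationary distribution satisfies pi = pi * P, i.e.:
  pi_S0 = 7/16*pi_S0 + 1/16*pi_S1 + 1/16*pi_S2 + 3/16*pi_S3 + 3/16*pi_S4
  pi_S1 = 1/16*pi_S0 + 1/4*pi_S1 + 1/2*pi_S2 + 1/4*pi_S3 + 1/8*pi_S4
  pi_S2 = 1/8*pi_S0 + 1/8*pi_S1 + 3/16*pi_S2 + 1/16*pi_S3 + 1/4*pi_S4
  pi_S3 = 1/16*pi_S0 + 1/8*pi_S1 + 1/8*pi_S2 + 3/16*pi_S3 + 5/16*pi_S4
  pi_S4 = 5/16*pi_S0 + 7/16*pi_S1 + 1/8*pi_S2 + 5/16*pi_S3 + 1/8*pi_S4
with normalization: pi_S0 + pi_S1 + pi_S2 + pi_S3 + pi_S4 = 1.

Using the first 4 balance equations plus normalization, the linear system A*pi = b is:
  [-9/16, 1/16, 1/16, 3/16, 3/16] . pi = 0
  [1/16, -3/4, 1/2, 1/4, 1/8] . pi = 0
  [1/8, 1/8, -13/16, 1/16, 1/4] . pi = 0
  [1/16, 1/8, 1/8, -13/16, 5/16] . pi = 0
  [1, 1, 1, 1, 1] . pi = 1

Solving yields:
  pi_S0 = 319/1706
  pi_S1 = 3777/17060
  pi_S2 = 2673/17060
  pi_S3 = 591/3412
  pi_S4 = 893/3412

Verification (pi * P):
  319/1706*7/16 + 3777/17060*1/16 + 2673/17060*1/16 + 591/3412*3/16 + 893/3412*3/16 = 319/1706 = pi_S0  (ok)
  319/1706*1/16 + 3777/17060*1/4 + 2673/17060*1/2 + 591/3412*1/4 + 893/3412*1/8 = 3777/17060 = pi_S1  (ok)
  319/1706*1/8 + 3777/17060*1/8 + 2673/17060*3/16 + 591/3412*1/16 + 893/3412*1/4 = 2673/17060 = pi_S2  (ok)
  319/1706*1/16 + 3777/17060*1/8 + 2673/17060*1/8 + 591/3412*3/16 + 893/3412*5/16 = 591/3412 = pi_S3  (ok)
  319/1706*5/16 + 3777/17060*7/16 + 2673/17060*1/8 + 591/3412*5/16 + 893/3412*1/8 = 893/3412 = pi_S4  (ok)

Answer: 319/1706 3777/17060 2673/17060 591/3412 893/3412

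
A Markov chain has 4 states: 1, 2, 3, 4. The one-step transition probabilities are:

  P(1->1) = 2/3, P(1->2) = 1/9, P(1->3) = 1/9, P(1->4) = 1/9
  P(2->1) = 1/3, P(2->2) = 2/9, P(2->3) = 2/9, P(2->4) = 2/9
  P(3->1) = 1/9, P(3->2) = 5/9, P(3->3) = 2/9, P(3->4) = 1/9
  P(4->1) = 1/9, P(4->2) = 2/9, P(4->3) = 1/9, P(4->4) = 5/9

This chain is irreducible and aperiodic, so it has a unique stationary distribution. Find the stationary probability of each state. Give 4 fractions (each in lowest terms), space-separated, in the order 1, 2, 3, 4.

The stationary distribution satisfies pi = pi * P, i.e.:
  pi_1 = 2/3*pi_1 + 1/3*pi_2 + 1/9*pi_3 + 1/9*pi_4
  pi_2 = 1/9*pi_1 + 2/9*pi_2 + 5/9*pi_3 + 2/9*pi_4
  pi_3 = 1/9*pi_1 + 2/9*pi_2 + 2/9*pi_3 + 1/9*pi_4
  pi_4 = 1/9*pi_1 + 2/9*pi_2 + 1/9*pi_3 + 5/9*pi_4
with normalization: pi_1 + pi_2 + pi_3 + pi_4 = 1.

Using the first 3 balance equations plus normalization, the linear system A*pi = b is:
  [-1/3, 1/3, 1/9, 1/9] . pi = 0
  [1/9, -7/9, 5/9, 2/9] . pi = 0
  [1/9, 2/9, -7/9, 1/9] . pi = 0
  [1, 1, 1, 1] . pi = 1

Solving yields:
  pi_1 = 107/292
  pi_2 = 17/73
  pi_3 = 45/292
  pi_4 = 18/73

Verification (pi * P):
  107/292*2/3 + 17/73*1/3 + 45/292*1/9 + 18/73*1/9 = 107/292 = pi_1  (ok)
  107/292*1/9 + 17/73*2/9 + 45/292*5/9 + 18/73*2/9 = 17/73 = pi_2  (ok)
  107/292*1/9 + 17/73*2/9 + 45/292*2/9 + 18/73*1/9 = 45/292 = pi_3  (ok)
  107/292*1/9 + 17/73*2/9 + 45/292*1/9 + 18/73*5/9 = 18/73 = pi_4  (ok)

Answer: 107/292 17/73 45/292 18/73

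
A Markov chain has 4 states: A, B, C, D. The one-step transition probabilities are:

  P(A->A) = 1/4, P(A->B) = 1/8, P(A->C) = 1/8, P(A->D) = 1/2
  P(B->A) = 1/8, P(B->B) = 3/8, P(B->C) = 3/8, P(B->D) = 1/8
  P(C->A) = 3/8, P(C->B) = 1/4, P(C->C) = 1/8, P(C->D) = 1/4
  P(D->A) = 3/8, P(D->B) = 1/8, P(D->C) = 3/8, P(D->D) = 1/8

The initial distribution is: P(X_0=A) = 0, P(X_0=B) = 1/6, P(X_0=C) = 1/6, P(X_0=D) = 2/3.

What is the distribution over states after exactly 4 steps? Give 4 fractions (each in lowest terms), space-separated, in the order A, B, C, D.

Answer: 3541/12288 425/2048 493/2048 3239/12288

Derivation:
Propagating the distribution step by step (d_{t+1} = d_t * P):
d_0 = (A=0, B=1/6, C=1/6, D=2/3)
  d_1[A] = 0*1/4 + 1/6*1/8 + 1/6*3/8 + 2/3*3/8 = 1/3
  d_1[B] = 0*1/8 + 1/6*3/8 + 1/6*1/4 + 2/3*1/8 = 3/16
  d_1[C] = 0*1/8 + 1/6*3/8 + 1/6*1/8 + 2/3*3/8 = 1/3
  d_1[D] = 0*1/2 + 1/6*1/8 + 1/6*1/4 + 2/3*1/8 = 7/48
d_1 = (A=1/3, B=3/16, C=1/3, D=7/48)
  d_2[A] = 1/3*1/4 + 3/16*1/8 + 1/3*3/8 + 7/48*3/8 = 55/192
  d_2[B] = 1/3*1/8 + 3/16*3/8 + 1/3*1/4 + 7/48*1/8 = 41/192
  d_2[C] = 1/3*1/8 + 3/16*3/8 + 1/3*1/8 + 7/48*3/8 = 5/24
  d_2[D] = 1/3*1/2 + 3/16*1/8 + 1/3*1/4 + 7/48*1/8 = 7/24
d_2 = (A=55/192, B=41/192, C=5/24, D=7/24)
  d_3[A] = 55/192*1/4 + 41/192*1/8 + 5/24*3/8 + 7/24*3/8 = 439/1536
  d_3[B] = 55/192*1/8 + 41/192*3/8 + 5/24*1/4 + 7/24*1/8 = 157/768
  d_3[C] = 55/192*1/8 + 41/192*3/8 + 5/24*1/8 + 7/24*3/8 = 193/768
  d_3[D] = 55/192*1/2 + 41/192*1/8 + 5/24*1/4 + 7/24*1/8 = 397/1536
d_3 = (A=439/1536, B=157/768, C=193/768, D=397/1536)
  d_4[A] = 439/1536*1/4 + 157/768*1/8 + 193/768*3/8 + 397/1536*3/8 = 3541/12288
  d_4[B] = 439/1536*1/8 + 157/768*3/8 + 193/768*1/4 + 397/1536*1/8 = 425/2048
  d_4[C] = 439/1536*1/8 + 157/768*3/8 + 193/768*1/8 + 397/1536*3/8 = 493/2048
  d_4[D] = 439/1536*1/2 + 157/768*1/8 + 193/768*1/4 + 397/1536*1/8 = 3239/12288
d_4 = (A=3541/12288, B=425/2048, C=493/2048, D=3239/12288)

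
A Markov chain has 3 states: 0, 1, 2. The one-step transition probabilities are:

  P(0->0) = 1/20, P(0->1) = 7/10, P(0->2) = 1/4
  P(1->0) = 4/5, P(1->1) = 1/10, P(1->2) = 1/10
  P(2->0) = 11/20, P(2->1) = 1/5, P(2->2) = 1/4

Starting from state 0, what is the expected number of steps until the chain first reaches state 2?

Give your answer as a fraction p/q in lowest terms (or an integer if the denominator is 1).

Answer: 320/59

Derivation:
Let h_i = expected steps to first reach 2 from state i.
Boundary: h_2 = 0.
First-step equations for the other states:
  h_0 = 1 + 1/20*h_0 + 7/10*h_1 + 1/4*h_2
  h_1 = 1 + 4/5*h_0 + 1/10*h_1 + 1/10*h_2

Substituting h_2 = 0 and rearranging gives the linear system (I - Q) h = 1:
  [19/20, -7/10] . (h_0, h_1) = 1
  [-4/5, 9/10] . (h_0, h_1) = 1

Solving yields:
  h_0 = 320/59
  h_1 = 350/59

Starting state is 0, so the expected hitting time is h_0 = 320/59.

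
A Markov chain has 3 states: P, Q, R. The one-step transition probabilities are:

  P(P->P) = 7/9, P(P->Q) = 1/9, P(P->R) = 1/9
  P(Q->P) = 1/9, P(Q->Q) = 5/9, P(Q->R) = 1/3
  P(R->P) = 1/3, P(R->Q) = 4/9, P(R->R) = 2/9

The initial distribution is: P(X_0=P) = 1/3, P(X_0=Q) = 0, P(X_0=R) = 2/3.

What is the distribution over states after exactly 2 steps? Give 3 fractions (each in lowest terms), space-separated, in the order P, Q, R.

Propagating the distribution step by step (d_{t+1} = d_t * P):
d_0 = (P=1/3, Q=0, R=2/3)
  d_1[P] = 1/3*7/9 + 0*1/9 + 2/3*1/3 = 13/27
  d_1[Q] = 1/3*1/9 + 0*5/9 + 2/3*4/9 = 1/3
  d_1[R] = 1/3*1/9 + 0*1/3 + 2/3*2/9 = 5/27
d_1 = (P=13/27, Q=1/3, R=5/27)
  d_2[P] = 13/27*7/9 + 1/3*1/9 + 5/27*1/3 = 115/243
  d_2[Q] = 13/27*1/9 + 1/3*5/9 + 5/27*4/9 = 26/81
  d_2[R] = 13/27*1/9 + 1/3*1/3 + 5/27*2/9 = 50/243
d_2 = (P=115/243, Q=26/81, R=50/243)

Answer: 115/243 26/81 50/243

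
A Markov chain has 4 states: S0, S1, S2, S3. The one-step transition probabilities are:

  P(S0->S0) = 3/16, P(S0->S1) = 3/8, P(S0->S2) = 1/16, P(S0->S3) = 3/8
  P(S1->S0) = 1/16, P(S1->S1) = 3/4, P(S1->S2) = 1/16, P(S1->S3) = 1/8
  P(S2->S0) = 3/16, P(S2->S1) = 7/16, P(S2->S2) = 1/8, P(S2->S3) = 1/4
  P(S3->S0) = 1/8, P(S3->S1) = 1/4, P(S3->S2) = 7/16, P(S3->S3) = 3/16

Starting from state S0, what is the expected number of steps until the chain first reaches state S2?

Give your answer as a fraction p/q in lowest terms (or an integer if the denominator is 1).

Let h_i = expected steps to first reach S2 from state i.
Boundary: h_S2 = 0.
First-step equations for the other states:
  h_S0 = 1 + 3/16*h_S0 + 3/8*h_S1 + 1/16*h_S2 + 3/8*h_S3
  h_S1 = 1 + 1/16*h_S0 + 3/4*h_S1 + 1/16*h_S2 + 1/8*h_S3
  h_S3 = 1 + 1/8*h_S0 + 1/4*h_S1 + 7/16*h_S2 + 3/16*h_S3

Substituting h_S2 = 0 and rearranging gives the linear system (I - Q) h = 1:
  [13/16, -3/8, -3/8] . (h_S0, h_S1, h_S3) = 1
  [-1/16, 1/4, -1/8] . (h_S0, h_S1, h_S3) = 1
  [-1/8, -1/4, 13/16] . (h_S0, h_S1, h_S3) = 1

Solving yields:
  h_S0 = 1456/199
  h_S1 = 1648/199
  h_S3 = 976/199

Starting state is S0, so the expected hitting time is h_S0 = 1456/199.

Answer: 1456/199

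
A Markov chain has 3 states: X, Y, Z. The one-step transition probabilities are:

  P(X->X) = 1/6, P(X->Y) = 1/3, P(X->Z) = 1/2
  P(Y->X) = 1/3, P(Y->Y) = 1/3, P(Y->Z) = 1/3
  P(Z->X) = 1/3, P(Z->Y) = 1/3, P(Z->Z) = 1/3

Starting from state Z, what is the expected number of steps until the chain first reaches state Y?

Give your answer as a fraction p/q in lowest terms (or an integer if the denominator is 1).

Answer: 3

Derivation:
Let h_i = expected steps to first reach Y from state i.
Boundary: h_Y = 0.
First-step equations for the other states:
  h_X = 1 + 1/6*h_X + 1/3*h_Y + 1/2*h_Z
  h_Z = 1 + 1/3*h_X + 1/3*h_Y + 1/3*h_Z

Substituting h_Y = 0 and rearranging gives the linear system (I - Q) h = 1:
  [5/6, -1/2] . (h_X, h_Z) = 1
  [-1/3, 2/3] . (h_X, h_Z) = 1

Solving yields:
  h_X = 3
  h_Z = 3

Starting state is Z, so the expected hitting time is h_Z = 3.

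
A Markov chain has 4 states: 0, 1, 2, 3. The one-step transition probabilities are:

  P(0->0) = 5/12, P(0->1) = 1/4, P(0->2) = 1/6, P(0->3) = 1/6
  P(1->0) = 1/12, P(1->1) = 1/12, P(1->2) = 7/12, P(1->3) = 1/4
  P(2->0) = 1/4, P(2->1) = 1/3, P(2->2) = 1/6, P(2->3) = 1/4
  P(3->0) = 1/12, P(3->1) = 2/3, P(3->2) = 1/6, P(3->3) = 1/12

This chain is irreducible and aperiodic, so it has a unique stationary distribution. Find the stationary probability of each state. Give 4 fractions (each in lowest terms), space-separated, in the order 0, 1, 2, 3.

The stationary distribution satisfies pi = pi * P, i.e.:
  pi_0 = 5/12*pi_0 + 1/12*pi_1 + 1/4*pi_2 + 1/12*pi_3
  pi_1 = 1/4*pi_0 + 1/12*pi_1 + 1/3*pi_2 + 2/3*pi_3
  pi_2 = 1/6*pi_0 + 7/12*pi_1 + 1/6*pi_2 + 1/6*pi_3
  pi_3 = 1/6*pi_0 + 1/4*pi_1 + 1/4*pi_2 + 1/12*pi_3
with normalization: pi_0 + pi_1 + pi_2 + pi_3 = 1.

Using the first 3 balance equations plus normalization, the linear system A*pi = b is:
  [-7/12, 1/12, 1/4, 1/12] . pi = 0
  [1/4, -11/12, 1/3, 2/3] . pi = 0
  [1/6, 7/12, -5/6, 1/6] . pi = 0
  [1, 1, 1, 1] . pi = 1

Solving yields:
  pi_0 = 202/1017
  pi_1 = 104/339
  pi_2 = 599/2034
  pi_3 = 407/2034

Verification (pi * P):
  202/1017*5/12 + 104/339*1/12 + 599/2034*1/4 + 407/2034*1/12 = 202/1017 = pi_0  (ok)
  202/1017*1/4 + 104/339*1/12 + 599/2034*1/3 + 407/2034*2/3 = 104/339 = pi_1  (ok)
  202/1017*1/6 + 104/339*7/12 + 599/2034*1/6 + 407/2034*1/6 = 599/2034 = pi_2  (ok)
  202/1017*1/6 + 104/339*1/4 + 599/2034*1/4 + 407/2034*1/12 = 407/2034 = pi_3  (ok)

Answer: 202/1017 104/339 599/2034 407/2034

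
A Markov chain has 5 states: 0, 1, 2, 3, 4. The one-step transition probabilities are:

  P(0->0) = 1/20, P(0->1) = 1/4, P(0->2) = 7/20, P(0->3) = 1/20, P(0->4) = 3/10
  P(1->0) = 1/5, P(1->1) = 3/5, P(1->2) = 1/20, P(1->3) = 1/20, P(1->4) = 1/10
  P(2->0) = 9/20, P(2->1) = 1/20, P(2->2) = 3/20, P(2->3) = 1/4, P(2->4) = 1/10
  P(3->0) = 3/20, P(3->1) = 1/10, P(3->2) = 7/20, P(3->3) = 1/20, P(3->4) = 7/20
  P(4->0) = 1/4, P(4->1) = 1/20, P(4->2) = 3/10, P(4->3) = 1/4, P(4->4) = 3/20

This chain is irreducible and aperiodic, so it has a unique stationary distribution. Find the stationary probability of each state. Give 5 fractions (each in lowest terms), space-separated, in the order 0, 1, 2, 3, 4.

The stationary distribution satisfies pi = pi * P, i.e.:
  pi_0 = 1/20*pi_0 + 1/5*pi_1 + 9/20*pi_2 + 3/20*pi_3 + 1/4*pi_4
  pi_1 = 1/4*pi_0 + 3/5*pi_1 + 1/20*pi_2 + 1/10*pi_3 + 1/20*pi_4
  pi_2 = 7/20*pi_0 + 1/20*pi_1 + 3/20*pi_2 + 7/20*pi_3 + 3/10*pi_4
  pi_3 = 1/20*pi_0 + 1/20*pi_1 + 1/4*pi_2 + 1/20*pi_3 + 1/4*pi_4
  pi_4 = 3/10*pi_0 + 1/10*pi_1 + 1/10*pi_2 + 7/20*pi_3 + 3/20*pi_4
with normalization: pi_0 + pi_1 + pi_2 + pi_3 + pi_4 = 1.

Using the first 4 balance equations plus normalization, the linear system A*pi = b is:
  [-19/20, 1/5, 9/20, 3/20, 1/4] . pi = 0
  [1/4, -2/5, 1/20, 1/10, 1/20] . pi = 0
  [7/20, 1/20, -17/20, 7/20, 3/10] . pi = 0
  [1/20, 1/20, 1/4, -19/20, 1/4] . pi = 0
  [1, 1, 1, 1, 1] . pi = 1

Solving yields:
  pi_0 = 27611/122332
  pi_1 = 6918/30583
  pi_2 = 27805/122332
  pi_3 = 4068/30583
  pi_4 = 5743/30583

Verification (pi * P):
  27611/122332*1/20 + 6918/30583*1/5 + 27805/122332*9/20 + 4068/30583*3/20 + 5743/30583*1/4 = 27611/122332 = pi_0  (ok)
  27611/122332*1/4 + 6918/30583*3/5 + 27805/122332*1/20 + 4068/30583*1/10 + 5743/30583*1/20 = 6918/30583 = pi_1  (ok)
  27611/122332*7/20 + 6918/30583*1/20 + 27805/122332*3/20 + 4068/30583*7/20 + 5743/30583*3/10 = 27805/122332 = pi_2  (ok)
  27611/122332*1/20 + 6918/30583*1/20 + 27805/122332*1/4 + 4068/30583*1/20 + 5743/30583*1/4 = 4068/30583 = pi_3  (ok)
  27611/122332*3/10 + 6918/30583*1/10 + 27805/122332*1/10 + 4068/30583*7/20 + 5743/30583*3/20 = 5743/30583 = pi_4  (ok)

Answer: 27611/122332 6918/30583 27805/122332 4068/30583 5743/30583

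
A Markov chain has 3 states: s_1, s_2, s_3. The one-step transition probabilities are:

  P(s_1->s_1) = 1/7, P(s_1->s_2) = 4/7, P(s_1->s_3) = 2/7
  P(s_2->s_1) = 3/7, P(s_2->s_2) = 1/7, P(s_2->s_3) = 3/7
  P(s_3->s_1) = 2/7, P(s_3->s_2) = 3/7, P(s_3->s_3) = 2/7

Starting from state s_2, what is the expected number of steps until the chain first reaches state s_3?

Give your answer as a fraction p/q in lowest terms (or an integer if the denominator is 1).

Answer: 21/8

Derivation:
Let h_i = expected steps to first reach s_3 from state i.
Boundary: h_s_3 = 0.
First-step equations for the other states:
  h_s_1 = 1 + 1/7*h_s_1 + 4/7*h_s_2 + 2/7*h_s_3
  h_s_2 = 1 + 3/7*h_s_1 + 1/7*h_s_2 + 3/7*h_s_3

Substituting h_s_3 = 0 and rearranging gives the linear system (I - Q) h = 1:
  [6/7, -4/7] . (h_s_1, h_s_2) = 1
  [-3/7, 6/7] . (h_s_1, h_s_2) = 1

Solving yields:
  h_s_1 = 35/12
  h_s_2 = 21/8

Starting state is s_2, so the expected hitting time is h_s_2 = 21/8.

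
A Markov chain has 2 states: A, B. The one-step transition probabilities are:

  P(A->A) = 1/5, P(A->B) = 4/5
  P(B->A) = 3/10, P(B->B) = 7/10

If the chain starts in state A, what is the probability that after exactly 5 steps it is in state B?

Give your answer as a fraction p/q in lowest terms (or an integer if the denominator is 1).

Computing P^5 by repeated multiplication:
P^1 =
  A: [1/5, 4/5]
  B: [3/10, 7/10]
P^2 =
  A: [7/25, 18/25]
  B: [27/100, 73/100]
P^3 =
  A: [34/125, 91/125]
  B: [273/1000, 727/1000]
P^4 =
  A: [341/1250, 909/1250]
  B: [2727/10000, 7273/10000]
P^5 =
  A: [3409/12500, 9091/12500]
  B: [27273/100000, 72727/100000]

(P^5)[A -> B] = 9091/12500

Answer: 9091/12500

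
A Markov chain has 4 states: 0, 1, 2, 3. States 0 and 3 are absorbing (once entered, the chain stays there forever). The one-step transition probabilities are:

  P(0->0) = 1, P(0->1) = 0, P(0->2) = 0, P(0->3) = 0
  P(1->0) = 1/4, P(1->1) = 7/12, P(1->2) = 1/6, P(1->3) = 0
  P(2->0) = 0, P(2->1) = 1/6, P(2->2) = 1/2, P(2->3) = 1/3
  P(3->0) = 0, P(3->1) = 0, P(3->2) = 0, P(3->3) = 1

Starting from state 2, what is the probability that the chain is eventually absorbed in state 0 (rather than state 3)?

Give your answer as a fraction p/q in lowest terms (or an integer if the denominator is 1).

Answer: 3/13

Derivation:
Let a_i = P(absorbed in 0 | start in state i).
Boundary conditions: a_0 = 1, a_3 = 0.
For each transient state i, a_i = sum_j P(i->j) * a_j:
  a_1 = 1/4*a_0 + 7/12*a_1 + 1/6*a_2 + 0*a_3
  a_2 = 0*a_0 + 1/6*a_1 + 1/2*a_2 + 1/3*a_3

Substituting a_0 = 1 and a_3 = 0, rearrange to (I - Q) a = r where r[i] = P(i -> 0):
  [5/12, -1/6] . (a_1, a_2) = 1/4
  [-1/6, 1/2] . (a_1, a_2) = 0

Solving yields:
  a_1 = 9/13
  a_2 = 3/13

Starting state is 2, so the absorption probability is a_2 = 3/13.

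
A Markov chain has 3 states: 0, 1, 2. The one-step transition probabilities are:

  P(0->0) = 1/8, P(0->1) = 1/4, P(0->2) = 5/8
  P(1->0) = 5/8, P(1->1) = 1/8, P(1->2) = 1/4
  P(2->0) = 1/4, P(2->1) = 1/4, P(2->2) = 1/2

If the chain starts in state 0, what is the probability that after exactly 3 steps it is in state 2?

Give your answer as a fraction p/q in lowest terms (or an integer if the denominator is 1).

Answer: 249/512

Derivation:
Computing P^3 by repeated multiplication:
P^1 =
  0: [1/8, 1/4, 5/8]
  1: [5/8, 1/8, 1/4]
  2: [1/4, 1/4, 1/2]
P^2 =
  0: [21/64, 7/32, 29/64]
  1: [7/32, 15/64, 35/64]
  2: [5/16, 7/32, 15/32]
P^3 =
  0: [149/512, 57/256, 249/512]
  1: [159/512, 113/512, 15/32]
  2: [75/256, 57/256, 31/64]

(P^3)[0 -> 2] = 249/512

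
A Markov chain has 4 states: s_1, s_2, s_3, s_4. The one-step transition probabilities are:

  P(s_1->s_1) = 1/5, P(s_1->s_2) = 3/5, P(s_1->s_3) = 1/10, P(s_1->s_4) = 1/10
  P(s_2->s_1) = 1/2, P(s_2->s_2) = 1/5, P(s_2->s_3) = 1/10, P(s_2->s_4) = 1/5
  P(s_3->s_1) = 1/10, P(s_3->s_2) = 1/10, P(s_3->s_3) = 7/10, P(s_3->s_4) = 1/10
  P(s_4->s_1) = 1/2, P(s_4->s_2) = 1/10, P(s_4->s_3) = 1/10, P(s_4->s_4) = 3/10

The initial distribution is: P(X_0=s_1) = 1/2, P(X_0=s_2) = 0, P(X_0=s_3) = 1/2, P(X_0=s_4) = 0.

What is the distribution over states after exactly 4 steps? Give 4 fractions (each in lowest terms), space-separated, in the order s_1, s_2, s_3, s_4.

Answer: 1183/4000 1323/5000 353/1250 629/4000

Derivation:
Propagating the distribution step by step (d_{t+1} = d_t * P):
d_0 = (s_1=1/2, s_2=0, s_3=1/2, s_4=0)
  d_1[s_1] = 1/2*1/5 + 0*1/2 + 1/2*1/10 + 0*1/2 = 3/20
  d_1[s_2] = 1/2*3/5 + 0*1/5 + 1/2*1/10 + 0*1/10 = 7/20
  d_1[s_3] = 1/2*1/10 + 0*1/10 + 1/2*7/10 + 0*1/10 = 2/5
  d_1[s_4] = 1/2*1/10 + 0*1/5 + 1/2*1/10 + 0*3/10 = 1/10
d_1 = (s_1=3/20, s_2=7/20, s_3=2/5, s_4=1/10)
  d_2[s_1] = 3/20*1/5 + 7/20*1/2 + 2/5*1/10 + 1/10*1/2 = 59/200
  d_2[s_2] = 3/20*3/5 + 7/20*1/5 + 2/5*1/10 + 1/10*1/10 = 21/100
  d_2[s_3] = 3/20*1/10 + 7/20*1/10 + 2/5*7/10 + 1/10*1/10 = 17/50
  d_2[s_4] = 3/20*1/10 + 7/20*1/5 + 2/5*1/10 + 1/10*3/10 = 31/200
d_2 = (s_1=59/200, s_2=21/100, s_3=17/50, s_4=31/200)
  d_3[s_1] = 59/200*1/5 + 21/100*1/2 + 17/50*1/10 + 31/200*1/2 = 551/2000
  d_3[s_2] = 59/200*3/5 + 21/100*1/5 + 17/50*1/10 + 31/200*1/10 = 537/2000
  d_3[s_3] = 59/200*1/10 + 21/100*1/10 + 17/50*7/10 + 31/200*1/10 = 38/125
  d_3[s_4] = 59/200*1/10 + 21/100*1/5 + 17/50*1/10 + 31/200*3/10 = 19/125
d_3 = (s_1=551/2000, s_2=537/2000, s_3=38/125, s_4=19/125)
  d_4[s_1] = 551/2000*1/5 + 537/2000*1/2 + 38/125*1/10 + 19/125*1/2 = 1183/4000
  d_4[s_2] = 551/2000*3/5 + 537/2000*1/5 + 38/125*1/10 + 19/125*1/10 = 1323/5000
  d_4[s_3] = 551/2000*1/10 + 537/2000*1/10 + 38/125*7/10 + 19/125*1/10 = 353/1250
  d_4[s_4] = 551/2000*1/10 + 537/2000*1/5 + 38/125*1/10 + 19/125*3/10 = 629/4000
d_4 = (s_1=1183/4000, s_2=1323/5000, s_3=353/1250, s_4=629/4000)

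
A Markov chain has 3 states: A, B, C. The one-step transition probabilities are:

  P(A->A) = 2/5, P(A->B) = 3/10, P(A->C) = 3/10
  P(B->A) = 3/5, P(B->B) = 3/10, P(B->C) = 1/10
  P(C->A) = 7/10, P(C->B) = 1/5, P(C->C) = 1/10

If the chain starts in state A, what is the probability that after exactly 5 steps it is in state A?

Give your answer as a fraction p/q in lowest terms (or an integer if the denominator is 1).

Answer: 12907/25000

Derivation:
Computing P^5 by repeated multiplication:
P^1 =
  A: [2/5, 3/10, 3/10]
  B: [3/5, 3/10, 1/10]
  C: [7/10, 1/5, 1/10]
P^2 =
  A: [11/20, 27/100, 9/50]
  B: [49/100, 29/100, 11/50]
  C: [47/100, 29/100, 6/25]
P^3 =
  A: [127/250, 141/500, 21/100]
  B: [131/250, 139/500, 99/500]
  C: [53/100, 69/250, 97/500]
P^4 =
  A: [2597/5000, 279/1000, 126/625]
  B: [103/200, 1401/5000, 128/625]
  C: [2567/5000, 1403/5000, 103/500]
P^5 =
  A: [12907/25000, 1749/6250, 5097/25000]
  B: [12937/25000, 1747/6250, 203/1000]
  C: [3237/6250, 1397/5000, 5067/25000]

(P^5)[A -> A] = 12907/25000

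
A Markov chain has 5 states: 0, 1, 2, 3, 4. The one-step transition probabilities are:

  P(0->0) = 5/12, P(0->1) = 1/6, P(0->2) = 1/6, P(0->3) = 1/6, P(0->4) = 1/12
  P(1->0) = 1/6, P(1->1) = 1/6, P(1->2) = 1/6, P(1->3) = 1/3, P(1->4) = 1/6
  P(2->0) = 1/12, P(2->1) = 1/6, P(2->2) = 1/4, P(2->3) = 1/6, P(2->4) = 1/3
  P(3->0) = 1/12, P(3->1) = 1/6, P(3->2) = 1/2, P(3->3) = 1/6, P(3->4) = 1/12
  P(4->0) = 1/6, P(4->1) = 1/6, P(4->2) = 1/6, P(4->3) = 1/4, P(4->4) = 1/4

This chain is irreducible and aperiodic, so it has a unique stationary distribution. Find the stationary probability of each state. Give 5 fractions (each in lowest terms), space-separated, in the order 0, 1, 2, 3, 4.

The stationary distribution satisfies pi = pi * P, i.e.:
  pi_0 = 5/12*pi_0 + 1/6*pi_1 + 1/12*pi_2 + 1/12*pi_3 + 1/6*pi_4
  pi_1 = 1/6*pi_0 + 1/6*pi_1 + 1/6*pi_2 + 1/6*pi_3 + 1/6*pi_4
  pi_2 = 1/6*pi_0 + 1/6*pi_1 + 1/4*pi_2 + 1/2*pi_3 + 1/6*pi_4
  pi_3 = 1/6*pi_0 + 1/3*pi_1 + 1/6*pi_2 + 1/6*pi_3 + 1/4*pi_4
  pi_4 = 1/12*pi_0 + 1/6*pi_1 + 1/3*pi_2 + 1/12*pi_3 + 1/4*pi_4
with normalization: pi_0 + pi_1 + pi_2 + pi_3 + pi_4 = 1.

Using the first 4 balance equations plus normalization, the linear system A*pi = b is:
  [-7/12, 1/6, 1/12, 1/12, 1/6] . pi = 0
  [1/6, -5/6, 1/6, 1/6, 1/6] . pi = 0
  [1/6, 1/6, -3/4, 1/2, 1/6] . pi = 0
  [1/6, 1/3, 1/6, -5/6, 1/4] . pi = 0
  [1, 1, 1, 1, 1] . pi = 1

Solving yields:
  pi_0 = 445/2616
  pi_1 = 1/6
  pi_2 = 169/654
  pi_3 = 551/2616
  pi_4 = 127/654

Verification (pi * P):
  445/2616*5/12 + 1/6*1/6 + 169/654*1/12 + 551/2616*1/12 + 127/654*1/6 = 445/2616 = pi_0  (ok)
  445/2616*1/6 + 1/6*1/6 + 169/654*1/6 + 551/2616*1/6 + 127/654*1/6 = 1/6 = pi_1  (ok)
  445/2616*1/6 + 1/6*1/6 + 169/654*1/4 + 551/2616*1/2 + 127/654*1/6 = 169/654 = pi_2  (ok)
  445/2616*1/6 + 1/6*1/3 + 169/654*1/6 + 551/2616*1/6 + 127/654*1/4 = 551/2616 = pi_3  (ok)
  445/2616*1/12 + 1/6*1/6 + 169/654*1/3 + 551/2616*1/12 + 127/654*1/4 = 127/654 = pi_4  (ok)

Answer: 445/2616 1/6 169/654 551/2616 127/654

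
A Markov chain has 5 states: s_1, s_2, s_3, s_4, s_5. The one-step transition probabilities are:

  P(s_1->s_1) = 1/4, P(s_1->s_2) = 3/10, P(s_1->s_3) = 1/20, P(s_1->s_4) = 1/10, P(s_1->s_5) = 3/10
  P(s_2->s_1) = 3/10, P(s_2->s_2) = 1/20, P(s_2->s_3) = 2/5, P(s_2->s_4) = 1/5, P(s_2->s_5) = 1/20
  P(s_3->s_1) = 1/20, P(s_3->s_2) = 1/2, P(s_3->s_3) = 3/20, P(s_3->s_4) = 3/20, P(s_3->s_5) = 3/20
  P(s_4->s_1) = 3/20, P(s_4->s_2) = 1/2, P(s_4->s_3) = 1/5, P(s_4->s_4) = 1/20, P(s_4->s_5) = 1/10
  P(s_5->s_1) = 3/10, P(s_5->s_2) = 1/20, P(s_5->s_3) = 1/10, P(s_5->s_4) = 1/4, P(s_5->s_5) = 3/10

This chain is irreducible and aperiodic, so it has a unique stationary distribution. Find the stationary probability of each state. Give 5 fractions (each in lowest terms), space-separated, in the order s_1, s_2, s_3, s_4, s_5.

The stationary distribution satisfies pi = pi * P, i.e.:
  pi_s_1 = 1/4*pi_s_1 + 3/10*pi_s_2 + 1/20*pi_s_3 + 3/20*pi_s_4 + 3/10*pi_s_5
  pi_s_2 = 3/10*pi_s_1 + 1/20*pi_s_2 + 1/2*pi_s_3 + 1/2*pi_s_4 + 1/20*pi_s_5
  pi_s_3 = 1/20*pi_s_1 + 2/5*pi_s_2 + 3/20*pi_s_3 + 1/5*pi_s_4 + 1/10*pi_s_5
  pi_s_4 = 1/10*pi_s_1 + 1/5*pi_s_2 + 3/20*pi_s_3 + 1/20*pi_s_4 + 1/4*pi_s_5
  pi_s_5 = 3/10*pi_s_1 + 1/20*pi_s_2 + 3/20*pi_s_3 + 1/10*pi_s_4 + 3/10*pi_s_5
with normalization: pi_s_1 + pi_s_2 + pi_s_3 + pi_s_4 + pi_s_5 = 1.

Using the first 4 balance equations plus normalization, the linear system A*pi = b is:
  [-3/4, 3/10, 1/20, 3/20, 3/10] . pi = 0
  [3/10, -19/20, 1/2, 1/2, 1/20] . pi = 0
  [1/20, 2/5, -17/20, 1/5, 1/10] . pi = 0
  [1/10, 1/5, 3/20, -19/20, 1/4] . pi = 0
  [1, 1, 1, 1, 1] . pi = 1

Solving yields:
  pi_s_1 = 36753/168664
  pi_s_2 = 43919/168664
  pi_s_3 = 32427/168664
  pi_s_4 = 6503/42166
  pi_s_5 = 29553/168664

Verification (pi * P):
  36753/168664*1/4 + 43919/168664*3/10 + 32427/168664*1/20 + 6503/42166*3/20 + 29553/168664*3/10 = 36753/168664 = pi_s_1  (ok)
  36753/168664*3/10 + 43919/168664*1/20 + 32427/168664*1/2 + 6503/42166*1/2 + 29553/168664*1/20 = 43919/168664 = pi_s_2  (ok)
  36753/168664*1/20 + 43919/168664*2/5 + 32427/168664*3/20 + 6503/42166*1/5 + 29553/168664*1/10 = 32427/168664 = pi_s_3  (ok)
  36753/168664*1/10 + 43919/168664*1/5 + 32427/168664*3/20 + 6503/42166*1/20 + 29553/168664*1/4 = 6503/42166 = pi_s_4  (ok)
  36753/168664*3/10 + 43919/168664*1/20 + 32427/168664*3/20 + 6503/42166*1/10 + 29553/168664*3/10 = 29553/168664 = pi_s_5  (ok)

Answer: 36753/168664 43919/168664 32427/168664 6503/42166 29553/168664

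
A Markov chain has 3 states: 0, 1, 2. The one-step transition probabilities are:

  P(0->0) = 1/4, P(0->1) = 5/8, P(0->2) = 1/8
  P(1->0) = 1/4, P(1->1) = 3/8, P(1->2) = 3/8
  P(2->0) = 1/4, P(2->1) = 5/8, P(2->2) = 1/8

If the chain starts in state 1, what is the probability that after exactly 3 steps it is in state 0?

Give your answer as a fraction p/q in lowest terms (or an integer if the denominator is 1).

Computing P^3 by repeated multiplication:
P^1 =
  0: [1/4, 5/8, 1/8]
  1: [1/4, 3/8, 3/8]
  2: [1/4, 5/8, 1/8]
P^2 =
  0: [1/4, 15/32, 9/32]
  1: [1/4, 17/32, 7/32]
  2: [1/4, 15/32, 9/32]
P^3 =
  0: [1/4, 65/128, 31/128]
  1: [1/4, 63/128, 33/128]
  2: [1/4, 65/128, 31/128]

(P^3)[1 -> 0] = 1/4

Answer: 1/4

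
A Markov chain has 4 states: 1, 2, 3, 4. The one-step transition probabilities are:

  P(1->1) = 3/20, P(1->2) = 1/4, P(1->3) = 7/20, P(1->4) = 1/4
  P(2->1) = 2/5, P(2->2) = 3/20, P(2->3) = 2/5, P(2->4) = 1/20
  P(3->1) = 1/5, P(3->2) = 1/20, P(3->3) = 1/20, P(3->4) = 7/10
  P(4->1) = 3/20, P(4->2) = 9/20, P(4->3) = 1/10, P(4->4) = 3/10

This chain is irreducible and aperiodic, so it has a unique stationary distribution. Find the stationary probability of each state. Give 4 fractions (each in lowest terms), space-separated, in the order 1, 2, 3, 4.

Answer: 2753/12394 3035/12394 2703/12394 3903/12394

Derivation:
The stationary distribution satisfies pi = pi * P, i.e.:
  pi_1 = 3/20*pi_1 + 2/5*pi_2 + 1/5*pi_3 + 3/20*pi_4
  pi_2 = 1/4*pi_1 + 3/20*pi_2 + 1/20*pi_3 + 9/20*pi_4
  pi_3 = 7/20*pi_1 + 2/5*pi_2 + 1/20*pi_3 + 1/10*pi_4
  pi_4 = 1/4*pi_1 + 1/20*pi_2 + 7/10*pi_3 + 3/10*pi_4
with normalization: pi_1 + pi_2 + pi_3 + pi_4 = 1.

Using the first 3 balance equations plus normalization, the linear system A*pi = b is:
  [-17/20, 2/5, 1/5, 3/20] . pi = 0
  [1/4, -17/20, 1/20, 9/20] . pi = 0
  [7/20, 2/5, -19/20, 1/10] . pi = 0
  [1, 1, 1, 1] . pi = 1

Solving yields:
  pi_1 = 2753/12394
  pi_2 = 3035/12394
  pi_3 = 2703/12394
  pi_4 = 3903/12394

Verification (pi * P):
  2753/12394*3/20 + 3035/12394*2/5 + 2703/12394*1/5 + 3903/12394*3/20 = 2753/12394 = pi_1  (ok)
  2753/12394*1/4 + 3035/12394*3/20 + 2703/12394*1/20 + 3903/12394*9/20 = 3035/12394 = pi_2  (ok)
  2753/12394*7/20 + 3035/12394*2/5 + 2703/12394*1/20 + 3903/12394*1/10 = 2703/12394 = pi_3  (ok)
  2753/12394*1/4 + 3035/12394*1/20 + 2703/12394*7/10 + 3903/12394*3/10 = 3903/12394 = pi_4  (ok)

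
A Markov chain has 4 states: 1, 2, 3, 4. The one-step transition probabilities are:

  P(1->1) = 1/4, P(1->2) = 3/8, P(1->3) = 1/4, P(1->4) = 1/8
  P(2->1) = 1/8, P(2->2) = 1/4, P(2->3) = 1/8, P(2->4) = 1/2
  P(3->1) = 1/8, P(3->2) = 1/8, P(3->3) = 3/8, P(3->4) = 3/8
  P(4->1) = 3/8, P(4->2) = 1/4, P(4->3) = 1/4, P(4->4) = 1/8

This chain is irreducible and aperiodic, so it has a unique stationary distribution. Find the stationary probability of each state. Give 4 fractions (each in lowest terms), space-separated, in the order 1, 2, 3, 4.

The stationary distribution satisfies pi = pi * P, i.e.:
  pi_1 = 1/4*pi_1 + 1/8*pi_2 + 1/8*pi_3 + 3/8*pi_4
  pi_2 = 3/8*pi_1 + 1/4*pi_2 + 1/8*pi_3 + 1/4*pi_4
  pi_3 = 1/4*pi_1 + 1/8*pi_2 + 3/8*pi_3 + 1/4*pi_4
  pi_4 = 1/8*pi_1 + 1/2*pi_2 + 3/8*pi_3 + 1/8*pi_4
with normalization: pi_1 + pi_2 + pi_3 + pi_4 = 1.

Using the first 3 balance equations plus normalization, the linear system A*pi = b is:
  [-3/4, 1/8, 1/8, 3/8] . pi = 0
  [3/8, -3/4, 1/8, 1/4] . pi = 0
  [1/4, 1/8, -5/8, 1/4] . pi = 0
  [1, 1, 1, 1] . pi = 1

Solving yields:
  pi_1 = 113/507
  pi_2 = 125/507
  pi_3 = 127/507
  pi_4 = 142/507

Verification (pi * P):
  113/507*1/4 + 125/507*1/8 + 127/507*1/8 + 142/507*3/8 = 113/507 = pi_1  (ok)
  113/507*3/8 + 125/507*1/4 + 127/507*1/8 + 142/507*1/4 = 125/507 = pi_2  (ok)
  113/507*1/4 + 125/507*1/8 + 127/507*3/8 + 142/507*1/4 = 127/507 = pi_3  (ok)
  113/507*1/8 + 125/507*1/2 + 127/507*3/8 + 142/507*1/8 = 142/507 = pi_4  (ok)

Answer: 113/507 125/507 127/507 142/507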